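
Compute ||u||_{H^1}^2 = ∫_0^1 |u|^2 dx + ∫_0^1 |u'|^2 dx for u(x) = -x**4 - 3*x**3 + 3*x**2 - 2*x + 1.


||u||_{H^1}^2 = 18239/1260

The H^1 norm (squared) on an interval (0, L) is
  ||u||_{H^1}^2 = ∫_0^L u(x)^2 dx + ∫_0^L u'(x)^2 dx.
Compute u'(x) = -4*x**3 - 9*x**2 + 6*x - 2.
Then u(x)^2 = x**8 + 6*x**7 + 3*x**6 - 14*x**5 + 19*x**4 - 18*x**3 + 10*x**2 - 4*x + 1 and u'(x)^2 = 16*x**6 + 72*x**5 + 33*x**4 - 92*x**3 + 72*x**2 - 24*x + 4.
Integrate each monomial from 0 to 1 using ∫_0^1 c·x^n dx = c·1^(n+1)/(n+1):
  ∫_0^1 u(x)^2 dx = ∫_0^1 (x^8 + 6*x^7 + 3*x^6 - 14*x^5 + 19*x^4 - 18*x^3 + 10*x^2 - 4*x + 1) dx. Term by term:
    ∫_0^1 x^8 dx = 1/9;  ∫_0^1 6*x^7 dx = 3/4;  ∫_0^1 3*x^6 dx = 3/7;
    ∫_0^1 -14*x^5 dx = -7/3;  ∫_0^1 19*x^4 dx = 19/5;  ∫_0^1 -18*x^3 dx = -9/2;
    ∫_0^1 10*x^2 dx = 10/3;  ∫_0^1 -4*x dx = -2;  ∫_0^1 1 dx = 1.
  Sum: 1/9 + 3/4 + 3/7 − 7/3 + 19/5 − 9/2 + 10/3 − 2 + 1 = 743/1260.
  ∫_0^1 u'(x)^2 dx = ∫_0^1 (16*x^6 + 72*x^5 + 33*x^4 - 92*x^3 + 72*x^2 - 24*x + 4) dx. Term by term:
    ∫_0^1 16*x^6 dx = 16/7;  ∫_0^1 72*x^5 dx = 12;  ∫_0^1 33*x^4 dx = 33/5;
    ∫_0^1 -92*x^3 dx = -23;  ∫_0^1 72*x^2 dx = 24;  ∫_0^1 -24*x dx = -12;
    ∫_0^1 4 dx = 4.
  Sum: 16/7 + 12 + 33/5 − 23 + 24 − 12 + 4 = 486/35.
Adding: ||u||_{H^1}^2 = 743/1260 + 486/35 = 18239/1260.


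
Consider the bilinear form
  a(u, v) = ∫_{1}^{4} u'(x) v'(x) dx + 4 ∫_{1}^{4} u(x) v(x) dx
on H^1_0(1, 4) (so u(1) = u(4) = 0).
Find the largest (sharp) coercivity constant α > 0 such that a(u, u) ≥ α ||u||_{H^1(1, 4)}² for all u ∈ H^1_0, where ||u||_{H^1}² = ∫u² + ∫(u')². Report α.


α = 1

Coercivity of a(·,·) on H^1_0(1, 4) means a(u, u) ≥ α ||u||_{H^1}² for every u ∈ H^1_0.
The interval has length L = 3, and Poincaré/coercivity depend only on L. Here a(u, u) = ∫(u')² + (4)·∫u².
Here c = 4 ≥ 1, so a(u,u) = ∫(u')² + c∫u² ≥ ∫(u')² + ∫u² = ||u||_{H^1}², i.e. α = 1 works. No larger α is possible: a(u,u) ≥ α||u||_{H^1}² means (1−α)∫(u')² ≥ (α−c)∫u², and for the modes u_n = sin(nπ(x−x₀)/L) (x₀ the left endpoint) one has ∫u_n²/∫(u_n')² = (L/(nπ))² → 0, so a(u_n,u_n)/||u_n||_{H^1}² → 1. Hence the optimal constant is α = 1.
Therefore α = 1.


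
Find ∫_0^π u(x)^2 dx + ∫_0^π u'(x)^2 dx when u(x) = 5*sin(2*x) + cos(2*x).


||u||_{H^1(0,π)}^2 = 65*π

u'(x) = -2*sin(2*x) + 10*cos(2*x).
Expand u² and (u')² and integrate term by term on (0, π), using: for integers n ≥ 1, ∫_0^π sin²(nx) dx = ∫_0^π cos²(nx) dx = π/2; for n ≠ n', ∫_0^π sin(nx)sin(n'x) dx = ∫_0^π cos(nx)cos(n'x) dx = 0; and by product-to-sum, ∫_0^π sin(nx)cos(n'x) dx = ½∫_0^π [sin((n+n')x) + sin((n−n')x)] dx, which is 0 when n+n' is even and 2n/(n²−n'²) when n+n' is odd (it need not vanish on (0, π)).
  u² squared terms: (5)²·∫sin(2x)² dx = 25·π/2 = 25*π/2;  (1)²·∫cos(2x)² dx = 1·π/2 = π/2.
  u² cross terms: 2·(5)·(1)·∫sin(2x)·cos(2x) dx = 10·(0) = 0.
  So ∫_0^π u² dx = 25*π/2 + π/2 + 0 = 13*π.
  (u')² squared terms: (-2)²·∫sin(2x)² dx = 4·π/2 = 2*π;  (10)²·∫cos(2x)² dx = 100·π/2 = 50*π.
  (u')² cross terms: 2·(-2)·(10)·∫sin(2x)·cos(2x) dx = -40·(0) = 0.
  So ∫_0^π (u')² dx = 2*π + 50*π + 0 = 52*π.
||u||_{H^1}^2 = (13*π) + (52*π) = 65*π.


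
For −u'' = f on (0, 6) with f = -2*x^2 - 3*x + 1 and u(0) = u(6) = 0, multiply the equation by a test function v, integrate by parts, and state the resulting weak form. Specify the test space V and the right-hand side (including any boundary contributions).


V = H^1_0(0, 6) (so v(0) = v(6) = 0); weak form: ∫_0^6 u'v' dx = ∫_0^6 (-2*x^2 - 3*x + 1) v dx for all v ∈ V.

Multiply both sides by a test function v and integrate from 0 to 6:
  ∫_0^6 −u''(x) v(x) dx = ∫_0^6 f(x) v(x) dx.
Integrate the LHS by parts once:
  ∫_0^6 −u'' v dx = −[u'(x) v(x)]_0^6 + ∫_0^6 u'(x) v'(x) dx.
Thus ∫_0^6 u'(x) v'(x) dx = ∫_0^6 f(x) v(x) dx + [u'(x) v(x)]_0^6.
Choose V so that boundary terms are either known or forced to vanish.
u is Dirichlet: u(0) = u(6) = 0. Let V = H^1_0(0, 6); then v(0) = v(6) = 0, and [u' v]_0^6 = 0.
Weak formulation: find u (satisfying any essential BC) such that ∫_0^6 u'(x) v'(x) dx = ∫_0^6 f v dx for all v ∈ V.
Substituting f(x) = -2*x^2 - 3*x + 1, the right-hand side is ∫_0^6 (-2*x^2 - 3*x + 1) v dx.


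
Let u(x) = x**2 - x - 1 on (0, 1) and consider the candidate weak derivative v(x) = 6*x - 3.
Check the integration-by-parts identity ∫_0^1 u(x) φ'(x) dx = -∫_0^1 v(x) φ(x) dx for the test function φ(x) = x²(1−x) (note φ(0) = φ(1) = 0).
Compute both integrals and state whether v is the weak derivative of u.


LHS = -1/60, RHS = -1/20. No, v is not the weak derivative of u.

u(x) = x**2 - x - 1, classical derivative u'(x) = 2*x - 1.
φ(x) = x²(1−x), so φ'(x) = x*(2 - 3*x).
Note φ(0) = φ(1) = 0, so the boundary term u·φ vanishes.
LHS = ∫_0^1 u(x) φ'(x) dx = ∫_0^1 (-3*x^4 + 5*x^3 + x^2 - 2*x) dx. Term by term:
  ∫_0^1 -3*x^4 dx = -3/5;  ∫_0^1 5*x^3 dx = 5/4;  ∫_0^1 x^2 dx = 1/3;
  ∫_0^1 -2*x dx = -1.
Sum: -3/5 + 5/4 + 1/3 − 1 = -1/60.
So LHS = -1/60.
∫_0^1 v(x) φ(x) dx = ∫_0^1 (-6*x^4 + 9*x^3 - 3*x^2) dx. Term by term:
  ∫_0^1 -6*x^4 dx = -6/5;  ∫_0^1 9*x^3 dx = 9/4;  ∫_0^1 -3*x^2 dx = -1.
Sum: -6/5 + 9/4 − 1 = 1/20.
So RHS = -∫_0^1 v(x) φ(x) dx = -1/20.
LHS − RHS = 1/30 ≠ 0, so the identity fails.
(For a valid weak derivative the identity must hold for EVERY test function, in particular this one. The failure shows v is NOT the weak derivative of u.)
Correct weak derivative would be u'(x) = 2*x - 1.


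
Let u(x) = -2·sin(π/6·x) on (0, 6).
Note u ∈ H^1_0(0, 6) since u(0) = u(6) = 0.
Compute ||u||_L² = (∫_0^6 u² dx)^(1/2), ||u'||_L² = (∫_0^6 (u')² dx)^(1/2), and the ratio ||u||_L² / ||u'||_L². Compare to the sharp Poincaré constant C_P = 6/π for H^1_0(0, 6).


||u||_L² / ||u'||_L² = 6/π = C_P.

u(x) = -2·sin(π/6·x), so u'(x) = -π*cos(π*x/6)/3.
Writing u(x) = A·sin(kπx/L) with A = -2 and k = 1, use ∫_0^L sin²(kπx/L) dx = L/2 and ∫_0^L cos²(kπx/L) dx = L/2.
u² = 4·sin²(π/6·x) and (u')² = π^2/9·cos²(π/6·x), and each of sin², cos² integrates to L/2 = 3 over (0, 6).
∫_0^6 u² dx = 12, so ||u||_L² = 2*sqrt(3).
∫_0^6 (u')² dx = π^2/3, so ||u'||_L² = sqrt(3)*π/3.
Ratio ||u||_L² / ||u'||_L² = 6/π.
Sharp Poincaré constant on H^1_0(0, 6) is C_P = L/π = 6/π, achieved by sin(π/6·x).
This is the k = 1 eigenfunction (up to amplitude), so the ratio equals the sharp Poincaré constant exactly.


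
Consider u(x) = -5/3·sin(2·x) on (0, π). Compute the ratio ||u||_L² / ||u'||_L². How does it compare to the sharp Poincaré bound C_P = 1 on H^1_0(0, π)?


||u||_L² / ||u'||_L² = 1/2 < C_P = 1.

u(x) = -5/3·sin(2·x), so u'(x) = -10*cos(2*x)/3.
Writing u(x) = A·sin(kπx/L) with A = -5/3 and k = 2, use ∫_0^L sin²(kπx/L) dx = L/2 and ∫_0^L cos²(kπx/L) dx = L/2.
u² = 25/9·sin²(2·x) and (u')² = 100/9·cos²(2·x), and each of sin², cos² integrates to L/2 = π/2 over (0, π).
∫_0^π u² dx = 25*π/18, so ||u||_L² = 5*sqrt(2)*sqrt(π)/6.
∫_0^π (u')² dx = 50*π/9, so ||u'||_L² = 5*sqrt(2)*sqrt(π)/3.
Ratio ||u||_L² / ||u'||_L² = 1/2.
Sharp Poincaré constant on H^1_0(0, π) is C_P = L/π = 1, achieved by sin(x).
This is the k = 2 harmonic; the ratio L/(kπ) is strictly less than C_P = L/π, consistent with the sharp inequality ||u||_L² ≤ C_P ||u'||_L².


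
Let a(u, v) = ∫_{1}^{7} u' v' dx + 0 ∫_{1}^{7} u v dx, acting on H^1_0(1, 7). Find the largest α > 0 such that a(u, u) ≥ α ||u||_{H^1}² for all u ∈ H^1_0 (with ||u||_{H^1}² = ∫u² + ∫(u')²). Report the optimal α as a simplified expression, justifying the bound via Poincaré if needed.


α = π^2/(π^2 + 36)

Coercivity of a(·,·) on H^1_0(1, 7) means a(u, u) ≥ α ||u||_{H^1}² for every u ∈ H^1_0.
The interval has length L = 6, and Poincaré/coercivity depend only on L. Here a(u, u) = ∫(u')² + (0)·∫u².
Here c = 0, so a(u,u) = ∫(u')² alone. The condition a(u,u) ≥ α||u||_{H^1}² reads (1−α)∫(u')² ≥ (α−c)∫u². Any admissible α is ≤ 1 (rapidly oscillating u have ∫u²/∫(u')² → 0), and α = 1 would force 0 ≥ (1−c)∫u², impossible since c < 1; so 1−α > 0. By the sharp Poincaré inequality on H^1_0 of an interval of length L, ∫(u')² ≥ (π/L)²∫u² with equality for the first sine mode sin(π(x−x₀)/L) (x₀ the left endpoint), so the inequality holds for all u iff (1−α)(π/L)² ≥ α − c, i.e. α ≤ ((π/L)² + c)/((π/L)² + 1) = (1 + c(L/π)²)/(1 + (L/π)²). (Direct route, valid since c ≤ 0: Poincaré gives c∫u² ≥ c(L/π)²∫(u')², so a(u,u) ≥ (1 + c(L/π)²)∫(u')², while ||u||_{H^1}² ≤ (1 + (L/π)²)∫(u')²; dividing yields the same α.) With (π/L)² = π^2/36 and c = 0, the largest admissible constant is α = ((π/L)² + c)/((π/L)² + 1).
Simplifying, α = π^2/(π^2 + 36).


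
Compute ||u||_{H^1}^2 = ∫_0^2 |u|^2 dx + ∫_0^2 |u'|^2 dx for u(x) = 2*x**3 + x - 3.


||u||_{H^1}^2 = 6800/21

The H^1 norm (squared) on an interval (0, L) is
  ||u||_{H^1}^2 = ∫_0^L u(x)^2 dx + ∫_0^L u'(x)^2 dx.
Compute u'(x) = 6*x**2 + 1.
Then u(x)^2 = 4*x**6 + 4*x**4 - 12*x**3 + x**2 - 6*x + 9 and u'(x)^2 = 36*x**4 + 12*x**2 + 1.
Integrate each monomial from 0 to 2 using ∫_0^2 c·x^n dx = c·2^(n+1)/(n+1):
  ∫_0^2 u(x)^2 dx = ∫_0^2 (4*x^6 + 4*x^4 - 12*x^3 + x^2 - 6*x + 9) dx. Term by term:
    ∫_0^2 4*x^6 dx = 512/7;  ∫_0^2 4*x^4 dx = 128/5;  ∫_0^2 -12*x^3 dx = -48;
    ∫_0^2 x^2 dx = 8/3;  ∫_0^2 -6*x dx = -12;  ∫_0^2 9 dx = 18.
  Sum: 512/7 + 128/5 − 48 + 8/3 − 12 + 18 = 6238/105.
  ∫_0^2 u'(x)^2 dx = ∫_0^2 (36*x^4 + 12*x^2 + 1) dx. Term by term:
    ∫_0^2 36*x^4 dx = 1152/5;  ∫_0^2 12*x^2 dx = 32;  ∫_0^2 1 dx = 2.
  Sum: 1152/5 + 32 + 2 = 1322/5.
Adding: ||u||_{H^1}^2 = 6238/105 + 1322/5 = 6800/21.


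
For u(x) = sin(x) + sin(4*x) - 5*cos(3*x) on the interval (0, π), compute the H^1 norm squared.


||u||_{H^1(0,π)}^2 = -800/7 + 269*π/2

u'(x) = 15*sin(3*x) + cos(x) + 4*cos(4*x).
Expand u² and (u')² and integrate term by term on (0, π), using: for integers n ≥ 1, ∫_0^π sin²(nx) dx = ∫_0^π cos²(nx) dx = π/2; for n ≠ n', ∫_0^π sin(nx)sin(n'x) dx = ∫_0^π cos(nx)cos(n'x) dx = 0; and by product-to-sum, ∫_0^π sin(nx)cos(n'x) dx = ½∫_0^π [sin((n+n')x) + sin((n−n')x)] dx, which is 0 when n+n' is even and 2n/(n²−n'²) when n+n' is odd (it need not vanish on (0, π)).
  u² squared terms: (-5)²·∫cos(3x)² dx = 25·π/2 = 25*π/2;  (1)²·∫sin(x)² dx = 1·π/2 = π/2;  (1)²·∫sin(4x)² dx = 1·π/2 = π/2.
  u² cross terms: 2·(-5)·(1)·∫cos(3x)·sin(x) dx = -10·(0) = 0;  2·(-5)·(1)·∫cos(3x)·sin(4x) dx = -10·(8/7) = -80/7;  2·(1)·(1)·∫sin(x)·sin(4x) dx = 2·(0) = 0.
  So ∫_0^π u² dx = 25*π/2 + π/2 + π/2 + 0 − 80/7 + 0 = -80/7 + 27*π/2.
  (u')² squared terms: (4)²·∫cos(4x)² dx = 16·π/2 = 8*π;  (15)²·∫sin(3x)² dx = 225·π/2 = 225*π/2;  (1)²·∫cos(x)² dx = 1·π/2 = π/2.
  (u')² cross terms: 2·(4)·(15)·∫cos(4x)·sin(3x) dx = 120·(-6/7) = -720/7;  2·(4)·(1)·∫cos(4x)·cos(x) dx = 8·(0) = 0;  2·(15)·(1)·∫sin(3x)·cos(x) dx = 30·(0) = 0.
  So ∫_0^π (u')² dx = 8*π + 225*π/2 + π/2 − 720/7 + 0 + 0 = -720/7 + 121*π.
||u||_{H^1}^2 = (-80/7 + 27*π/2) + (-720/7 + 121*π) = -800/7 + 269*π/2.


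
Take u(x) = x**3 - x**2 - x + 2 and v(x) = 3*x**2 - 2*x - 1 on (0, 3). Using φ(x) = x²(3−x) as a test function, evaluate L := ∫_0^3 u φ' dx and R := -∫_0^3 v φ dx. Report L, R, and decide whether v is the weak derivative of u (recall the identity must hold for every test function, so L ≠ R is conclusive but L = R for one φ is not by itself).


LHS = -837/20, RHS = -837/20. Yes, v = u' weakly.

u(x) = x**3 - x**2 - x + 2, classical derivative u'(x) = 3*x**2 - 2*x - 1.
φ(x) = x²(3−x), so φ'(x) = 3*x*(2 - x).
Note φ(0) = φ(3) = 0, so the boundary term u·φ vanishes.
LHS = ∫_0^3 u(x) φ'(x) dx = ∫_0^3 (-3*x^5 + 9*x^4 - 3*x^3 - 12*x^2 + 12*x) dx. Term by term:
  ∫_0^3 -3*x^5 dx = -729/2;  ∫_0^3 9*x^4 dx = 2187/5;  ∫_0^3 -3*x^3 dx = -243/4;
  ∫_0^3 -12*x^2 dx = -108;  ∫_0^3 12*x dx = 54.
Sum: -729/2 + 2187/5 − 243/4 − 108 + 54 = -837/20.
So LHS = -837/20.
∫_0^3 v(x) φ(x) dx = ∫_0^3 (-3*x^5 + 11*x^4 - 5*x^3 - 3*x^2) dx. Term by term:
  ∫_0^3 -3*x^5 dx = -729/2;  ∫_0^3 11*x^4 dx = 2673/5;  ∫_0^3 -5*x^3 dx = -405/4;
  ∫_0^3 -3*x^2 dx = -27.
Sum: -729/2 + 2673/5 − 405/4 − 27 = 837/20.
So RHS = -∫_0^3 v(x) φ(x) dx = -837/20.
LHS = RHS, so the identity holds for this test φ.
Moreover u is smooth here and v(x) = u'(x) = 3*x**2 - 2*x - 1 pointwise, so the identity holds for every test function. Hence v is the weak derivative of u.


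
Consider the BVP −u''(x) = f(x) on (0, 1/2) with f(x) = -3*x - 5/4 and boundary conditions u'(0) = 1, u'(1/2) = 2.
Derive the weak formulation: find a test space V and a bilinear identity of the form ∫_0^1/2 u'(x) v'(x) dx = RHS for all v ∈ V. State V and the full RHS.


V = H^1(0, 1/2) (v unrestricted at boundary; u is determined up to an additive constant); weak form: ∫_0^1/2 u'v' dx = ∫_0^1/2 (-3*x - 5/4) v dx + 2·v(1/2) − v(0) for all v ∈ V.

Multiply both sides by a test function v and integrate from 0 to 1/2:
  ∫_0^1/2 −u''(x) v(x) dx = ∫_0^1/2 f(x) v(x) dx.
Integrate the LHS by parts once:
  ∫_0^1/2 −u'' v dx = −[u'(x) v(x)]_0^1/2 + ∫_0^1/2 u'(x) v'(x) dx.
Thus ∫_0^1/2 u'(x) v'(x) dx = ∫_0^1/2 f(x) v(x) dx + [u'(x) v(x)]_0^1/2.
Choose V so that boundary terms are either known or forced to vanish.
u has inhomogeneous Neumann u'(0) = 1, u'(1/2) = 2. [u' v]_0^1/2 = (2)·v(1/2) − (1)·v(0) = 2·v(1/2) − v(0). Take V = H^1(0, 1/2); boundary term becomes part of RHS.
Weak formulation: find u (satisfying any essential BC) such that ∫_0^1/2 u'(x) v'(x) dx = ∫_0^1/2 f v dx + 2·v(1/2) − v(0) for all v ∈ V (Neumann data are natural BCs: they enter the RHS as boundary terms).
Substituting f(x) = -3*x - 5/4, the right-hand side is ∫_0^1/2 (-3*x - 5/4) v dx + 2·v(1/2) − v(0).
Compatibility check (pure Neumann): taking v ≡ 1 ∈ V gives 0 = ∫_0^1/2 f dx + (2) − (1), i.e. ∫_0^1/2 f dx must equal u'(0) − u'(1/2) = -1. Indeed ∫_0^1/2 (-3*x - 5/4) dx = -1, so the data are compatible. The solution is then unique only up to an additive constant (fix it e.g. by requiring ∫_0^1/2 u dx = 0).


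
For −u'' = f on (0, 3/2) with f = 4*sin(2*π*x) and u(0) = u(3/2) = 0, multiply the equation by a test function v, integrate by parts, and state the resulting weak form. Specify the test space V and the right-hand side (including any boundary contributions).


V = H^1_0(0, 3/2) (so v(0) = v(3/2) = 0); weak form: ∫_0^3/2 u'v' dx = ∫_0^3/2 (4*sin(2*π*x)) v dx for all v ∈ V.

Multiply both sides by a test function v and integrate from 0 to 3/2:
  ∫_0^3/2 −u''(x) v(x) dx = ∫_0^3/2 f(x) v(x) dx.
Integrate the LHS by parts once:
  ∫_0^3/2 −u'' v dx = −[u'(x) v(x)]_0^3/2 + ∫_0^3/2 u'(x) v'(x) dx.
Thus ∫_0^3/2 u'(x) v'(x) dx = ∫_0^3/2 f(x) v(x) dx + [u'(x) v(x)]_0^3/2.
Choose V so that boundary terms are either known or forced to vanish.
u is Dirichlet: u(0) = u(3/2) = 0. Let V = H^1_0(0, 3/2); then v(0) = v(3/2) = 0, and [u' v]_0^3/2 = 0.
Weak formulation: find u (satisfying any essential BC) such that ∫_0^3/2 u'(x) v'(x) dx = ∫_0^3/2 f v dx for all v ∈ V.
Substituting f(x) = 4*sin(2*π*x), the right-hand side is ∫_0^3/2 (4*sin(2*π*x)) v dx.


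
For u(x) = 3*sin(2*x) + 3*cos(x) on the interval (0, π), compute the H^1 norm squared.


||u||_{H^1(0,π)}^2 = 48 + 63*π/2

u'(x) = -3*sin(x) + 6*cos(2*x).
Expand u² and (u')² and integrate term by term on (0, π), using: for integers n ≥ 1, ∫_0^π sin²(nx) dx = ∫_0^π cos²(nx) dx = π/2; for n ≠ n', ∫_0^π sin(nx)sin(n'x) dx = ∫_0^π cos(nx)cos(n'x) dx = 0; and by product-to-sum, ∫_0^π sin(nx)cos(n'x) dx = ½∫_0^π [sin((n+n')x) + sin((n−n')x)] dx, which is 0 when n+n' is even and 2n/(n²−n'²) when n+n' is odd (it need not vanish on (0, π)).
  u² squared terms: (3)²·∫cos(x)² dx = 9·π/2 = 9*π/2;  (3)²·∫sin(2x)² dx = 9·π/2 = 9*π/2.
  u² cross terms: 2·(3)·(3)·∫cos(x)·sin(2x) dx = 18·(4/3) = 24.
  So ∫_0^π u² dx = 9*π/2 + 9*π/2 + 24 = 24 + 9*π.
  (u')² squared terms: (-3)²·∫sin(x)² dx = 9·π/2 = 9*π/2;  (6)²·∫cos(2x)² dx = 36·π/2 = 18*π.
  (u')² cross terms: 2·(-3)·(6)·∫sin(x)·cos(2x) dx = -36·(-2/3) = 24.
  So ∫_0^π (u')² dx = 9*π/2 + 18*π + 24 = 24 + 45*π/2.
||u||_{H^1}^2 = (24 + 9*π) + (24 + 45*π/2) = 48 + 63*π/2.


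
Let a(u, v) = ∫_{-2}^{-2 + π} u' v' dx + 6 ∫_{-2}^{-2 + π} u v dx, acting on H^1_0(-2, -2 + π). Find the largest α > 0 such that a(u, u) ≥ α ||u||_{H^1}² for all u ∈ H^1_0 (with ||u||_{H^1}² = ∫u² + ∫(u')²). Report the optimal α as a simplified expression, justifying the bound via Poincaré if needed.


α = 1

Coercivity of a(·,·) on H^1_0(-2, -2 + π) means a(u, u) ≥ α ||u||_{H^1}² for every u ∈ H^1_0.
The interval has length L = π, and Poincaré/coercivity depend only on L. Here a(u, u) = ∫(u')² + (6)·∫u².
Here c = 6 ≥ 1, so a(u,u) = ∫(u')² + c∫u² ≥ ∫(u')² + ∫u² = ||u||_{H^1}², i.e. α = 1 works. No larger α is possible: a(u,u) ≥ α||u||_{H^1}² means (1−α)∫(u')² ≥ (α−c)∫u², and for the modes u_n = sin(nπ(x−x₀)/L) (x₀ the left endpoint) one has ∫u_n²/∫(u_n')² = (L/(nπ))² → 0, so a(u_n,u_n)/||u_n||_{H^1}² → 1. Hence the optimal constant is α = 1.
Therefore α = 1.


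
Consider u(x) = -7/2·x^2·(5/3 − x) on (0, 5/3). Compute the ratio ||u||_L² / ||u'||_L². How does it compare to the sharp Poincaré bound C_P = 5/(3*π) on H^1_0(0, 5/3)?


||u||_L² / ||u'||_L² = 5*sqrt(14)/42 < C_P = 5/(3*π).

u(x) = -7/2·x^2·(5/3 − x), so u'(x) = 7*x*(9*x - 10)/6.
u(x) = -7/2·x^2·(5/3 − x) vanishes at x = 0 and x = 5/3, so u ∈ H^1_0(0, 5/3). Differentiate via the product rule and integrate the resulting polynomials term by term.
  ∫_0^5/3 u² dx = ∫_0^5/3 (49*x^6/4 - 245*x^5/6 + 1225*x^4/36) dx. Term by term:
    ∫_0^5/3 49*x^6/4 dx = 546875/8748;  ∫_0^5/3 -245*x^5/6 dx = -3828125/26244;  ∫_0^5/3 1225*x^4/36 dx = 765625/8748.
  Sum: 546875/8748 − 3828125/26244 + 765625/8748 = 109375/26244.
  ∫_0^5/3 (u')² dx = ∫_0^5/3 (441*x^4/4 - 245*x^3 + 1225*x^2/9) dx. Term by term:
    ∫_0^5/3 441*x^4/4 dx = 30625/108;  ∫_0^5/3 -245*x^3 dx = -153125/324;  ∫_0^5/3 1225*x^2/9 dx = 153125/729.
  Sum: 30625/108 − 153125/324 + 153125/729 = 30625/1458.
∫_0^5/3 u² dx = 109375/26244, so ||u||_L² = 125*sqrt(7)/162.
∫_0^5/3 (u')² dx = 30625/1458, so ||u'||_L² = 175*sqrt(2)/54.
Ratio ||u||_L² / ||u'||_L² = 5*sqrt(14)/42.
Sharp Poincaré constant on H^1_0(0, 5/3) is C_P = L/π = 5/(3*π), achieved by sin(3*π/5·x).
A polynomial bump cannot attain the sharp Poincaré constant (only the first sine eigenfunction does), so the ratio is strictly less than C_P, consistent with ||u||_L² ≤ C_P ||u'||_L².


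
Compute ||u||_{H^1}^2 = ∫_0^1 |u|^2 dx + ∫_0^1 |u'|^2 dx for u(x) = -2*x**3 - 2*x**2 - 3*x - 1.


||u||_{H^1}^2 = 2624/35

The H^1 norm (squared) on an interval (0, L) is
  ||u||_{H^1}^2 = ∫_0^L u(x)^2 dx + ∫_0^L u'(x)^2 dx.
Compute u'(x) = -6*x**2 - 4*x - 3.
Then u(x)^2 = 4*x**6 + 8*x**5 + 16*x**4 + 16*x**3 + 13*x**2 + 6*x + 1 and u'(x)^2 = 36*x**4 + 48*x**3 + 52*x**2 + 24*x + 9.
Integrate each monomial from 0 to 1 using ∫_0^1 c·x^n dx = c·1^(n+1)/(n+1):
  ∫_0^1 u(x)^2 dx = ∫_0^1 (4*x^6 + 8*x^5 + 16*x^4 + 16*x^3 + 13*x^2 + 6*x + 1) dx. Term by term:
    ∫_0^1 4*x^6 dx = 4/7;  ∫_0^1 8*x^5 dx = 4/3;  ∫_0^1 16*x^4 dx = 16/5;
    ∫_0^1 16*x^3 dx = 4;  ∫_0^1 13*x^2 dx = 13/3;  ∫_0^1 6*x dx = 3;
    ∫_0^1 1 dx = 1.
  Sum: 4/7 + 4/3 + 16/5 + 4 + 13/3 + 3 + 1 = 1831/105.
  ∫_0^1 u'(x)^2 dx = ∫_0^1 (36*x^4 + 48*x^3 + 52*x^2 + 24*x + 9) dx. Term by term:
    ∫_0^1 36*x^4 dx = 36/5;  ∫_0^1 48*x^3 dx = 12;  ∫_0^1 52*x^2 dx = 52/3;
    ∫_0^1 24*x dx = 12;  ∫_0^1 9 dx = 9.
  Sum: 36/5 + 12 + 52/3 + 12 + 9 = 863/15.
Adding: ||u||_{H^1}^2 = 1831/105 + 863/15 = 2624/35.


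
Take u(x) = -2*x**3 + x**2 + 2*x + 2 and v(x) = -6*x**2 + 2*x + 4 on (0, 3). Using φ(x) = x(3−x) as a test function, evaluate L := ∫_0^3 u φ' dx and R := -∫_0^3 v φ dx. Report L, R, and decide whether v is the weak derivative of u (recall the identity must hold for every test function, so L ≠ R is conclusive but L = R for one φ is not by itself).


LHS = 252/5, RHS = 207/5. No, v is not the weak derivative of u.

u(x) = -2*x**3 + x**2 + 2*x + 2, classical derivative u'(x) = -6*x**2 + 2*x + 2.
φ(x) = x(3−x), so φ'(x) = 3 - 2*x.
Note φ(0) = φ(3) = 0, so the boundary term u·φ vanishes.
LHS = ∫_0^3 u(x) φ'(x) dx = ∫_0^3 (4*x^4 - 8*x^3 - x^2 + 2*x + 6) dx. Term by term:
  ∫_0^3 4*x^4 dx = 972/5;  ∫_0^3 -8*x^3 dx = -162;  ∫_0^3 -x^2 dx = -9;
  ∫_0^3 2*x dx = 9;  ∫_0^3 6 dx = 18.
Sum: 972/5 − 162 − 9 + 9 + 18 = 252/5.
So LHS = 252/5.
∫_0^3 v(x) φ(x) dx = ∫_0^3 (6*x^4 - 20*x^3 + 2*x^2 + 12*x) dx. Term by term:
  ∫_0^3 6*x^4 dx = 1458/5;  ∫_0^3 -20*x^3 dx = -405;  ∫_0^3 2*x^2 dx = 18;
  ∫_0^3 12*x dx = 54.
Sum: 1458/5 − 405 + 18 + 54 = -207/5.
So RHS = -∫_0^3 v(x) φ(x) dx = 207/5.
LHS − RHS = 9 ≠ 0, so the identity fails.
(For a valid weak derivative the identity must hold for EVERY test function, in particular this one. The failure shows v is NOT the weak derivative of u.)
Correct weak derivative would be u'(x) = -6*x**2 + 2*x + 2.


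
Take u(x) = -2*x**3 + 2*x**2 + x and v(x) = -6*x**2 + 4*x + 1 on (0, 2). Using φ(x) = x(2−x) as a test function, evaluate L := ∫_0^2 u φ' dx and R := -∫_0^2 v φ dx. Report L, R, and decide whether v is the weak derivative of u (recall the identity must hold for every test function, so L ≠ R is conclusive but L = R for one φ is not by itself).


LHS = 44/15, RHS = 44/15. Yes, v = u' weakly.

u(x) = -2*x**3 + 2*x**2 + x, classical derivative u'(x) = -6*x**2 + 4*x + 1.
φ(x) = x(2−x), so φ'(x) = 2 - 2*x.
Note φ(0) = φ(2) = 0, so the boundary term u·φ vanishes.
LHS = ∫_0^2 u(x) φ'(x) dx = ∫_0^2 (4*x^4 - 8*x^3 + 2*x^2 + 2*x) dx. Term by term:
  ∫_0^2 4*x^4 dx = 128/5;  ∫_0^2 -8*x^3 dx = -32;  ∫_0^2 2*x^2 dx = 16/3;
  ∫_0^2 2*x dx = 4.
Sum: 128/5 − 32 + 16/3 + 4 = 44/15.
So LHS = 44/15.
∫_0^2 v(x) φ(x) dx = ∫_0^2 (6*x^4 - 16*x^3 + 7*x^2 + 2*x) dx. Term by term:
  ∫_0^2 6*x^4 dx = 192/5;  ∫_0^2 -16*x^3 dx = -64;  ∫_0^2 7*x^2 dx = 56/3;
  ∫_0^2 2*x dx = 4.
Sum: 192/5 − 64 + 56/3 + 4 = -44/15.
So RHS = -∫_0^2 v(x) φ(x) dx = 44/15.
LHS = RHS, so the identity holds for this test φ.
Moreover u is smooth here and v(x) = u'(x) = -6*x**2 + 4*x + 1 pointwise, so the identity holds for every test function. Hence v is the weak derivative of u.


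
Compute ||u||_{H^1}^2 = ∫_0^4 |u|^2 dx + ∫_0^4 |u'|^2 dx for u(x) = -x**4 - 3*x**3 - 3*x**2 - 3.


||u||_{H^1}^2 = 79071308/315

The H^1 norm (squared) on an interval (0, L) is
  ||u||_{H^1}^2 = ∫_0^L u(x)^2 dx + ∫_0^L u'(x)^2 dx.
Compute u'(x) = -4*x**3 - 9*x**2 - 6*x.
Then u(x)^2 = x**8 + 6*x**7 + 15*x**6 + 18*x**5 + 15*x**4 + 18*x**3 + 18*x**2 + 9 and u'(x)^2 = 16*x**6 + 72*x**5 + 129*x**4 + 108*x**3 + 36*x**2.
Integrate each monomial from 0 to 4 using ∫_0^4 c·x^n dx = c·4^(n+1)/(n+1):
  ∫_0^4 u(x)^2 dx = ∫_0^4 (x^8 + 6*x^7 + 15*x^6 + 18*x^5 + 15*x^4 + 18*x^3 + 18*x^2 + 9) dx. Term by term:
    ∫_0^4 x^8 dx = 262144/9;  ∫_0^4 6*x^7 dx = 49152;  ∫_0^4 15*x^6 dx = 245760/7;
    ∫_0^4 18*x^5 dx = 12288;  ∫_0^4 15*x^4 dx = 3072;  ∫_0^4 18*x^3 dx = 1152;
    ∫_0^4 18*x^2 dx = 384;  ∫_0^4 9 dx = 36.
  Sum: 262144/9 + 49152 + 245760/7 + 12288 + 3072 + 1152 + 384 + 36 = 8210140/63.
  ∫_0^4 u'(x)^2 dx = ∫_0^4 (16*x^6 + 72*x^5 + 129*x^4 + 108*x^3 + 36*x^2) dx. Term by term:
    ∫_0^4 16*x^6 dx = 262144/7;  ∫_0^4 72*x^5 dx = 49152;  ∫_0^4 129*x^4 dx = 132096/5;
    ∫_0^4 108*x^3 dx = 6912;  ∫_0^4 36*x^2 dx = 768.
  Sum: 262144/7 + 49152 + 132096/5 + 6912 + 768 = 4224512/35.
Adding: ||u||_{H^1}^2 = 8210140/63 + 4224512/35 = 79071308/315.


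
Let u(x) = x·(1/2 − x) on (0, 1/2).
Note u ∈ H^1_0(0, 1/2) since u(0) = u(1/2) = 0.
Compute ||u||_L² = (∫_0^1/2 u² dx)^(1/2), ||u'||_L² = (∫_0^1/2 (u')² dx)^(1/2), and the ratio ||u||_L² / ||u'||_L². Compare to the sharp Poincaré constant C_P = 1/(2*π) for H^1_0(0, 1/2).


||u||_L² / ||u'||_L² = sqrt(10)/20 < C_P = 1/(2*π).

u(x) = x·(1/2 − x), so u'(x) = 1/2 - 2*x.
u(x) = x·(1/2 − x) vanishes at x = 0 and x = 1/2, so u ∈ H^1_0(0, 1/2). Differentiate via the product rule and integrate the resulting polynomials term by term.
  ∫_0^1/2 u² dx = ∫_0^1/2 (x^4 - x^3 + x^2/4) dx. Term by term:
    ∫_0^1/2 x^4 dx = 1/160;  ∫_0^1/2 -x^3 dx = -1/64;  ∫_0^1/2 x^2/4 dx = 1/96.
  Sum: 1/160 − 1/64 + 1/96 = 1/960.
  ∫_0^1/2 (u')² dx = ∫_0^1/2 (4*x^2 - 2*x + 1/4) dx. Term by term:
    ∫_0^1/2 4*x^2 dx = 1/6;  ∫_0^1/2 -2*x dx = -1/4;  ∫_0^1/2 1/4 dx = 1/8.
  Sum: 1/6 − 1/4 + 1/8 = 1/24.
∫_0^1/2 u² dx = 1/960, so ||u||_L² = sqrt(15)/120.
∫_0^1/2 (u')² dx = 1/24, so ||u'||_L² = sqrt(6)/12.
Ratio ||u||_L² / ||u'||_L² = sqrt(10)/20.
Sharp Poincaré constant on H^1_0(0, 1/2) is C_P = L/π = 1/(2*π), achieved by sin(2*π·x).
A polynomial bump cannot attain the sharp Poincaré constant (only the first sine eigenfunction does), so the ratio is strictly less than C_P, consistent with ||u||_L² ≤ C_P ||u'||_L².


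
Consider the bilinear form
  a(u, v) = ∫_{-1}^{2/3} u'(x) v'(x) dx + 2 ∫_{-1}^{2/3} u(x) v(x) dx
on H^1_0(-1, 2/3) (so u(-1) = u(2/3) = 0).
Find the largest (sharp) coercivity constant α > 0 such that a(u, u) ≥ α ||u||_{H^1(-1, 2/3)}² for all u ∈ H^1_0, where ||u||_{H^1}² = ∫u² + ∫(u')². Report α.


α = 1

Coercivity of a(·,·) on H^1_0(-1, 2/3) means a(u, u) ≥ α ||u||_{H^1}² for every u ∈ H^1_0.
The interval has length L = 5/3, and Poincaré/coercivity depend only on L. Here a(u, u) = ∫(u')² + (2)·∫u².
Here c = 2 ≥ 1, so a(u,u) = ∫(u')² + c∫u² ≥ ∫(u')² + ∫u² = ||u||_{H^1}², i.e. α = 1 works. No larger α is possible: a(u,u) ≥ α||u||_{H^1}² means (1−α)∫(u')² ≥ (α−c)∫u², and for the modes u_n = sin(nπ(x−x₀)/L) (x₀ the left endpoint) one has ∫u_n²/∫(u_n')² = (L/(nπ))² → 0, so a(u_n,u_n)/||u_n||_{H^1}² → 1. Hence the optimal constant is α = 1.
Therefore α = 1.


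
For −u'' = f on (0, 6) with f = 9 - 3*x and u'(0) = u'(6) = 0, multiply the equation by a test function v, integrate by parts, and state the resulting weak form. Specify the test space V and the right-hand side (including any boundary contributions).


V = H^1(0, 6) (no boundary constraint on v; u is determined up to an additive constant); weak form: ∫_0^6 u'v' dx = ∫_0^6 (9 - 3*x) v dx for all v ∈ V.

Multiply both sides by a test function v and integrate from 0 to 6:
  ∫_0^6 −u''(x) v(x) dx = ∫_0^6 f(x) v(x) dx.
Integrate the LHS by parts once:
  ∫_0^6 −u'' v dx = −[u'(x) v(x)]_0^6 + ∫_0^6 u'(x) v'(x) dx.
Thus ∫_0^6 u'(x) v'(x) dx = ∫_0^6 f(x) v(x) dx + [u'(x) v(x)]_0^6.
Choose V so that boundary terms are either known or forced to vanish.
u has homogeneous Neumann: u'(0) = u'(6) = 0. So [u' v]_0^6 = 0·v(6) − 0·v(0) = 0 for any v; take V = H^1(0, 6).
Weak formulation: find u (satisfying any essential BC) such that ∫_0^6 u'(x) v'(x) dx = ∫_0^6 f v dx for all v ∈ V (homogeneous Neumann, so boundary terms vanish).
Substituting f(x) = 9 - 3*x, the right-hand side is ∫_0^6 (9 - 3*x) v dx.
Compatibility check (pure Neumann): taking v ≡ 1 ∈ V gives 0 = ∫_0^6 f dx + (0) − (0), i.e. ∫_0^6 f dx must equal u'(0) − u'(6) = 0. Indeed ∫_0^6 (9 - 3*x) dx = 0, so the data are compatible. The solution is then unique only up to an additive constant (fix it e.g. by requiring ∫_0^6 u dx = 0).


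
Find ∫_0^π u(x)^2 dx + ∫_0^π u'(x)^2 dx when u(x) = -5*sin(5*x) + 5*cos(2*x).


||u||_{H^1(0,π)}^2 = -2500/21 + 775*π/2

u'(x) = -10*sin(2*x) - 25*cos(5*x).
Expand u² and (u')² and integrate term by term on (0, π), using: for integers n ≥ 1, ∫_0^π sin²(nx) dx = ∫_0^π cos²(nx) dx = π/2; for n ≠ n', ∫_0^π sin(nx)sin(n'x) dx = ∫_0^π cos(nx)cos(n'x) dx = 0; and by product-to-sum, ∫_0^π sin(nx)cos(n'x) dx = ½∫_0^π [sin((n+n')x) + sin((n−n')x)] dx, which is 0 when n+n' is even and 2n/(n²−n'²) when n+n' is odd (it need not vanish on (0, π)).
  u² squared terms: (-5)²·∫sin(5x)² dx = 25·π/2 = 25*π/2;  (5)²·∫cos(2x)² dx = 25·π/2 = 25*π/2.
  u² cross terms: 2·(-5)·(5)·∫sin(5x)·cos(2x) dx = -50·(10/21) = -500/21.
  So ∫_0^π u² dx = 25*π/2 + 25*π/2 − 500/21 = -500/21 + 25*π.
  (u')² squared terms: (-25)²·∫cos(5x)² dx = 625·π/2 = 625*π/2;  (-10)²·∫sin(2x)² dx = 100·π/2 = 50*π.
  (u')² cross terms: 2·(-25)·(-10)·∫cos(5x)·sin(2x) dx = 500·(-4/21) = -2000/21.
  So ∫_0^π (u')² dx = 625*π/2 + 50*π − 2000/21 = -2000/21 + 725*π/2.
||u||_{H^1}^2 = (-500/21 + 25*π) + (-2000/21 + 725*π/2) = -2500/21 + 775*π/2.


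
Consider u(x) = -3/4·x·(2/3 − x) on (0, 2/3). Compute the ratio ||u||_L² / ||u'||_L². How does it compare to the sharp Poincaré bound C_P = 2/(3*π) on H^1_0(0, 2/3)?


||u||_L² / ||u'||_L² = sqrt(10)/15 < C_P = 2/(3*π).

u(x) = -3/4·x·(2/3 − x), so u'(x) = 3*x/2 - 1/2.
u(x) = -3/4·x·(2/3 − x) vanishes at x = 0 and x = 2/3, so u ∈ H^1_0(0, 2/3). Differentiate via the product rule and integrate the resulting polynomials term by term.
  ∫_0^2/3 u² dx = ∫_0^2/3 (9*x^4/16 - 3*x^3/4 + x^2/4) dx. Term by term:
    ∫_0^2/3 9*x^4/16 dx = 2/135;  ∫_0^2/3 -3*x^3/4 dx = -1/27;  ∫_0^2/3 x^2/4 dx = 2/81.
  Sum: 2/135 − 1/27 + 2/81 = 1/405.
  ∫_0^2/3 (u')² dx = ∫_0^2/3 (9*x^2/4 - 3*x/2 + 1/4) dx. Term by term:
    ∫_0^2/3 9*x^2/4 dx = 2/9;  ∫_0^2/3 -3*x/2 dx = -1/3;  ∫_0^2/3 1/4 dx = 1/6.
  Sum: 2/9 − 1/3 + 1/6 = 1/18.
∫_0^2/3 u² dx = 1/405, so ||u||_L² = sqrt(5)/45.
∫_0^2/3 (u')² dx = 1/18, so ||u'||_L² = sqrt(2)/6.
Ratio ||u||_L² / ||u'||_L² = sqrt(10)/15.
Sharp Poincaré constant on H^1_0(0, 2/3) is C_P = L/π = 2/(3*π), achieved by sin(3*π/2·x).
A polynomial bump cannot attain the sharp Poincaré constant (only the first sine eigenfunction does), so the ratio is strictly less than C_P, consistent with ||u||_L² ≤ C_P ||u'||_L².


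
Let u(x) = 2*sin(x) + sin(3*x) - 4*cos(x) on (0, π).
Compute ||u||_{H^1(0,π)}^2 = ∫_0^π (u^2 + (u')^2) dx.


||u||_{H^1(0,π)}^2 = 25*π

u'(x) = 4*sin(x) + 2*cos(x) + 3*cos(3*x).
Expand u² and (u')² and integrate term by term on (0, π), using: for integers n ≥ 1, ∫_0^π sin²(nx) dx = ∫_0^π cos²(nx) dx = π/2; for n ≠ n', ∫_0^π sin(nx)sin(n'x) dx = ∫_0^π cos(nx)cos(n'x) dx = 0; and by product-to-sum, ∫_0^π sin(nx)cos(n'x) dx = ½∫_0^π [sin((n+n')x) + sin((n−n')x)] dx, which is 0 when n+n' is even and 2n/(n²−n'²) when n+n' is odd (it need not vanish on (0, π)).
  u² squared terms: (-4)²·∫cos(x)² dx = 16·π/2 = 8*π;  (2)²·∫sin(x)² dx = 4·π/2 = 2*π;  (1)²·∫sin(3x)² dx = 1·π/2 = π/2.
  u² cross terms: 2·(-4)·(2)·∫cos(x)·sin(x) dx = -16·(0) = 0;  2·(-4)·(1)·∫cos(x)·sin(3x) dx = -8·(0) = 0;  2·(2)·(1)·∫sin(x)·sin(3x) dx = 4·(0) = 0.
  So ∫_0^π u² dx = 8*π + 2*π + π/2 + 0 + 0 + 0 = 21*π/2.
  (u')² squared terms: (2)²·∫cos(x)² dx = 4·π/2 = 2*π;  (3)²·∫cos(3x)² dx = 9·π/2 = 9*π/2;  (4)²·∫sin(x)² dx = 16·π/2 = 8*π.
  (u')² cross terms: 2·(2)·(3)·∫cos(x)·cos(3x) dx = 12·(0) = 0;  2·(2)·(4)·∫cos(x)·sin(x) dx = 16·(0) = 0;  2·(3)·(4)·∫cos(3x)·sin(x) dx = 24·(0) = 0.
  So ∫_0^π (u')² dx = 2*π + 9*π/2 + 8*π + 0 + 0 + 0 = 29*π/2.
||u||_{H^1}^2 = (21*π/2) + (29*π/2) = 25*π.


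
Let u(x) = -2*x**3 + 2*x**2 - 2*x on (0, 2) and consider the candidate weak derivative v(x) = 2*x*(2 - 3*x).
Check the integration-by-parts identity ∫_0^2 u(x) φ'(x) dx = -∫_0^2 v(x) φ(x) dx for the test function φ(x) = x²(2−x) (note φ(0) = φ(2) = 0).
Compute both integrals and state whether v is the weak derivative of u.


LHS = 136/15, RHS = 32/5. No, v is not the weak derivative of u.

u(x) = -2*x**3 + 2*x**2 - 2*x, classical derivative u'(x) = -6*x**2 + 4*x - 2.
φ(x) = x²(2−x), so φ'(x) = x*(4 - 3*x).
Note φ(0) = φ(2) = 0, so the boundary term u·φ vanishes.
LHS = ∫_0^2 u(x) φ'(x) dx = ∫_0^2 (6*x^5 - 14*x^4 + 14*x^3 - 8*x^2) dx. Term by term:
  ∫_0^2 6*x^5 dx = 64;  ∫_0^2 -14*x^4 dx = -448/5;  ∫_0^2 14*x^3 dx = 56;
  ∫_0^2 -8*x^2 dx = -64/3.
Sum: 64 − 448/5 + 56 − 64/3 = 136/15.
So LHS = 136/15.
∫_0^2 v(x) φ(x) dx = ∫_0^2 (6*x^5 - 16*x^4 + 8*x^3) dx. Term by term:
  ∫_0^2 6*x^5 dx = 64;  ∫_0^2 -16*x^4 dx = -512/5;  ∫_0^2 8*x^3 dx = 32.
Sum: 64 − 512/5 + 32 = -32/5.
So RHS = -∫_0^2 v(x) φ(x) dx = 32/5.
LHS − RHS = 8/3 ≠ 0, so the identity fails.
(For a valid weak derivative the identity must hold for EVERY test function, in particular this one. The failure shows v is NOT the weak derivative of u.)
Correct weak derivative would be u'(x) = -6*x**2 + 4*x - 2.


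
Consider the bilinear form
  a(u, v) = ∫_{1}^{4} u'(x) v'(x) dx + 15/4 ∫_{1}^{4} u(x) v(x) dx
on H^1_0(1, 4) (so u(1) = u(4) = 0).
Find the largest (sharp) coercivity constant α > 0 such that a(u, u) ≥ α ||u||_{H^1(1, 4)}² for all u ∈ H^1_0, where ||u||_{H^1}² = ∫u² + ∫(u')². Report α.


α = 1

Coercivity of a(·,·) on H^1_0(1, 4) means a(u, u) ≥ α ||u||_{H^1}² for every u ∈ H^1_0.
The interval has length L = 3, and Poincaré/coercivity depend only on L. Here a(u, u) = ∫(u')² + (15/4)·∫u².
Here c = 15/4 ≥ 1, so a(u,u) = ∫(u')² + c∫u² ≥ ∫(u')² + ∫u² = ||u||_{H^1}², i.e. α = 1 works. No larger α is possible: a(u,u) ≥ α||u||_{H^1}² means (1−α)∫(u')² ≥ (α−c)∫u², and for the modes u_n = sin(nπ(x−x₀)/L) (x₀ the left endpoint) one has ∫u_n²/∫(u_n')² = (L/(nπ))² → 0, so a(u_n,u_n)/||u_n||_{H^1}² → 1. Hence the optimal constant is α = 1.
Therefore α = 1.


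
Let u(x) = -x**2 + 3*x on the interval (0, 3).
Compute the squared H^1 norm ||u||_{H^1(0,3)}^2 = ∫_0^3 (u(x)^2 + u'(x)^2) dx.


||u||_{H^1}^2 = 171/10

The H^1 norm (squared) on an interval (0, L) is
  ||u||_{H^1}^2 = ∫_0^L u(x)^2 dx + ∫_0^L u'(x)^2 dx.
Compute u'(x) = 3 - 2*x.
Then u(x)^2 = x**4 - 6*x**3 + 9*x**2 and u'(x)^2 = 4*x**2 - 12*x + 9.
Integrate each monomial from 0 to 3 using ∫_0^3 c·x^n dx = c·3^(n+1)/(n+1):
  ∫_0^3 u(x)^2 dx = ∫_0^3 (x^4 - 6*x^3 + 9*x^2) dx. Term by term:
    ∫_0^3 x^4 dx = 243/5;  ∫_0^3 -6*x^3 dx = -243/2;  ∫_0^3 9*x^2 dx = 81.
  Sum: 243/5 − 243/2 + 81 = 81/10.
  ∫_0^3 u'(x)^2 dx = ∫_0^3 (4*x^2 - 12*x + 9) dx. Term by term:
    ∫_0^3 4*x^2 dx = 36;  ∫_0^3 -12*x dx = -54;  ∫_0^3 9 dx = 27.
  Sum: 36 − 54 + 27 = 9.
Adding: ||u||_{H^1}^2 = 81/10 + 9 = 171/10.


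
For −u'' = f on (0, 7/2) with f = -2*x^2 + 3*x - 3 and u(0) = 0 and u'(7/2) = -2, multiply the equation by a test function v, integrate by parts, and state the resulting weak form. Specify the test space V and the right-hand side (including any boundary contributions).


V = {v ∈ H^1(0, 7/2) : v(0) = 0} (test functions vanish at x = 0 where u is specified); weak form: ∫_0^7/2 u'v' dx = ∫_0^7/2 (-2*x^2 + 3*x - 3) v dx − 2·v(7/2) for all v ∈ V.

Multiply both sides by a test function v and integrate from 0 to 7/2:
  ∫_0^7/2 −u''(x) v(x) dx = ∫_0^7/2 f(x) v(x) dx.
Integrate the LHS by parts once:
  ∫_0^7/2 −u'' v dx = −[u'(x) v(x)]_0^7/2 + ∫_0^7/2 u'(x) v'(x) dx.
Thus ∫_0^7/2 u'(x) v'(x) dx = ∫_0^7/2 f(x) v(x) dx + [u'(x) v(x)]_0^7/2.
Choose V so that boundary terms are either known or forced to vanish.
Mixed BC: u(0) = 0 (Dirichlet) and u'(7/2) = -2 (Neumann). Define V = {v ∈ H^1(0, 7/2) : v(0) = 0}. Then [u' v]_0^7/2 = u'(7/2)·v(7/2) − u'(0)·0 = − 2·v(7/2).
Weak formulation: find u (satisfying any essential BC) such that ∫_0^7/2 u'(x) v'(x) dx = ∫_0^7/2 f v dx − 2·v(7/2) for all v ∈ V (Dirichlet at 0 absorbed into V; Neumann datum at x = 7/2 contributes the boundary term).
Substituting f(x) = -2*x^2 + 3*x - 3, the right-hand side is ∫_0^7/2 (-2*x^2 + 3*x - 3) v dx − 2·v(7/2).


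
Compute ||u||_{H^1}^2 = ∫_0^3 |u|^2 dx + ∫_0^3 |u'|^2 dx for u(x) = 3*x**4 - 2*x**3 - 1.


||u||_{H^1}^2 = 561777/14

The H^1 norm (squared) on an interval (0, L) is
  ||u||_{H^1}^2 = ∫_0^L u(x)^2 dx + ∫_0^L u'(x)^2 dx.
Compute u'(x) = 12*x**3 - 6*x**2.
Then u(x)^2 = 9*x**8 - 12*x**7 + 4*x**6 - 6*x**4 + 4*x**3 + 1 and u'(x)^2 = 144*x**6 - 144*x**5 + 36*x**4.
Integrate each monomial from 0 to 3 using ∫_0^3 c·x^n dx = c·3^(n+1)/(n+1):
  ∫_0^3 u(x)^2 dx = ∫_0^3 (9*x^8 - 12*x^7 + 4*x^6 - 6*x^4 + 4*x^3 + 1) dx. Term by term:
    ∫_0^3 9*x^8 dx = 19683;  ∫_0^3 -12*x^7 dx = -19683/2;  ∫_0^3 4*x^6 dx = 8748/7;
    ∫_0^3 -6*x^4 dx = -1458/5;  ∫_0^3 4*x^3 dx = 81;  ∫_0^3 1 dx = 3.
  Sum: 19683 − 19683/2 + 8748/7 − 1458/5 + 81 + 3 = 761853/70.
  ∫_0^3 u'(x)^2 dx = ∫_0^3 (144*x^6 - 144*x^5 + 36*x^4) dx. Term by term:
    ∫_0^3 144*x^6 dx = 314928/7;  ∫_0^3 -144*x^5 dx = -17496;  ∫_0^3 36*x^4 dx = 8748/5.
  Sum: 314928/7 − 17496 + 8748/5 = 1023516/35.
Adding: ||u||_{H^1}^2 = 761853/70 + 1023516/35 = 561777/14.


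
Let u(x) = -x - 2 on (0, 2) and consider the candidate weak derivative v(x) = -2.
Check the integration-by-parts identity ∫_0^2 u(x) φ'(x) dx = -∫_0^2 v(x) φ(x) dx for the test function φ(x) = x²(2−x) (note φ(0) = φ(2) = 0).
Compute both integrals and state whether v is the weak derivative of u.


LHS = 4/3, RHS = 8/3. No, v is not the weak derivative of u.

u(x) = -x - 2, classical derivative u'(x) = -1.
φ(x) = x²(2−x), so φ'(x) = x*(4 - 3*x).
Note φ(0) = φ(2) = 0, so the boundary term u·φ vanishes.
LHS = ∫_0^2 u(x) φ'(x) dx = ∫_0^2 (3*x^3 + 2*x^2 - 8*x) dx. Term by term:
  ∫_0^2 3*x^3 dx = 12;  ∫_0^2 2*x^2 dx = 16/3;  ∫_0^2 -8*x dx = -16.
Sum: 12 + 16/3 − 16 = 4/3.
So LHS = 4/3.
∫_0^2 v(x) φ(x) dx = ∫_0^2 (2*x^3 - 4*x^2) dx. Term by term:
  ∫_0^2 2*x^3 dx = 8;  ∫_0^2 -4*x^2 dx = -32/3.
Sum: 8 − 32/3 = -8/3.
So RHS = -∫_0^2 v(x) φ(x) dx = 8/3.
LHS − RHS = -4/3 ≠ 0, so the identity fails.
(For a valid weak derivative the identity must hold for EVERY test function, in particular this one. The failure shows v is NOT the weak derivative of u.)
Correct weak derivative would be u'(x) = -1.


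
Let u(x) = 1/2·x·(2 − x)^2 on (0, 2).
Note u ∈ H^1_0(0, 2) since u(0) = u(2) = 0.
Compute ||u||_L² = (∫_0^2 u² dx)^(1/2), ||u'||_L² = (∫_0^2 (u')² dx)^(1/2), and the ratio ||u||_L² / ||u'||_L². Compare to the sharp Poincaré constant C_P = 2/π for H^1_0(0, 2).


||u||_L² / ||u'||_L² = sqrt(14)/7 < C_P = 2/π.

u(x) = 1/2·x·(2 − x)^2, so u'(x) = (x/2 - 1)*(3*x - 2).
u(x) = 1/2·x·(2 − x)^2 vanishes at x = 0 and x = 2, so u ∈ H^1_0(0, 2). Differentiate via the product rule and integrate the resulting polynomials term by term.
  ∫_0^2 u² dx = ∫_0^2 (x^6/4 - 2*x^5 + 6*x^4 - 8*x^3 + 4*x^2) dx. Term by term:
    ∫_0^2 x^6/4 dx = 32/7;  ∫_0^2 -2*x^5 dx = -64/3;  ∫_0^2 6*x^4 dx = 192/5;
    ∫_0^2 -8*x^3 dx = -32;  ∫_0^2 4*x^2 dx = 32/3.
  Sum: 32/7 − 64/3 + 192/5 − 32 + 32/3 = 32/105.
  ∫_0^2 (u')² dx = ∫_0^2 (9*x^4/4 - 12*x^3 + 22*x^2 - 16*x + 4) dx. Term by term:
    ∫_0^2 9*x^4/4 dx = 72/5;  ∫_0^2 -12*x^3 dx = -48;  ∫_0^2 22*x^2 dx = 176/3;
    ∫_0^2 -16*x dx = -32;  ∫_0^2 4 dx = 8.
  Sum: 72/5 − 48 + 176/3 − 32 + 8 = 16/15.
∫_0^2 u² dx = 32/105, so ||u||_L² = 4*sqrt(210)/105.
∫_0^2 (u')² dx = 16/15, so ||u'||_L² = 4*sqrt(15)/15.
Ratio ||u||_L² / ||u'||_L² = sqrt(14)/7.
Sharp Poincaré constant on H^1_0(0, 2) is C_P = L/π = 2/π, achieved by sin(π/2·x).
A polynomial bump cannot attain the sharp Poincaré constant (only the first sine eigenfunction does), so the ratio is strictly less than C_P, consistent with ||u||_L² ≤ C_P ||u'||_L².


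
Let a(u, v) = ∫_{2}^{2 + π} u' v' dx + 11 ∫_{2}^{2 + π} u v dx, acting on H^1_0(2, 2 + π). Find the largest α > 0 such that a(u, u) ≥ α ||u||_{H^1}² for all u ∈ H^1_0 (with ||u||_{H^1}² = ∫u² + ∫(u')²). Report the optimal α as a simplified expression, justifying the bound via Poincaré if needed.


α = 1

Coercivity of a(·,·) on H^1_0(2, 2 + π) means a(u, u) ≥ α ||u||_{H^1}² for every u ∈ H^1_0.
The interval has length L = π, and Poincaré/coercivity depend only on L. Here a(u, u) = ∫(u')² + (11)·∫u².
Here c = 11 ≥ 1, so a(u,u) = ∫(u')² + c∫u² ≥ ∫(u')² + ∫u² = ||u||_{H^1}², i.e. α = 1 works. No larger α is possible: a(u,u) ≥ α||u||_{H^1}² means (1−α)∫(u')² ≥ (α−c)∫u², and for the modes u_n = sin(nπ(x−x₀)/L) (x₀ the left endpoint) one has ∫u_n²/∫(u_n')² = (L/(nπ))² → 0, so a(u_n,u_n)/||u_n||_{H^1}² → 1. Hence the optimal constant is α = 1.
Therefore α = 1.
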